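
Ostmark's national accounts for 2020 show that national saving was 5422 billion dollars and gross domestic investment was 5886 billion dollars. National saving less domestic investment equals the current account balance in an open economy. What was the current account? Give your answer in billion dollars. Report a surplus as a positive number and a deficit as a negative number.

CA = S - I = 5422 - 5886 = -464

-464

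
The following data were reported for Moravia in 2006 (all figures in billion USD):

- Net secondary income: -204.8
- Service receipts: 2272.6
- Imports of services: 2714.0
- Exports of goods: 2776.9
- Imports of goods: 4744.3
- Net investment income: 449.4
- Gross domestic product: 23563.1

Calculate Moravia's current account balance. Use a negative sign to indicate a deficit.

Goods balance = 2776.9 - 4744.3 = -1967.4
Services balance = 2272.6 - 2714.0 = -441.4
Trade balance (goods + services) = -1967.4 + (-441.4) = -2408.8
Net primary income = 449.4
Net secondary income = -204.8
Current account = -2408.8 + 449.4 + (-204.8) = -2164.2

-2164.2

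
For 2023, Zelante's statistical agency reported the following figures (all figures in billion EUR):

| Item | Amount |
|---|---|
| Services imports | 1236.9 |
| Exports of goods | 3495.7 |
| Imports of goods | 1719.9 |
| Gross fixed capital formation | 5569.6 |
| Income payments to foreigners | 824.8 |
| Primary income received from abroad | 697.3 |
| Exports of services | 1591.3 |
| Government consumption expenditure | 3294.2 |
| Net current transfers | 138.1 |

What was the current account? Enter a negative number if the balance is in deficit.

Goods balance = 3495.7 - 1719.9 = 1775.8
Services balance = 1591.3 - 1236.9 = 354.4
Trade balance (goods + services) = 1775.8 + 354.4 = 2130.2
Net primary income = 697.3 - 824.8 = -127.5
Net secondary income = 138.1
Current account = 2130.2 + (-127.5) + 138.1 = 2140.8

2140.8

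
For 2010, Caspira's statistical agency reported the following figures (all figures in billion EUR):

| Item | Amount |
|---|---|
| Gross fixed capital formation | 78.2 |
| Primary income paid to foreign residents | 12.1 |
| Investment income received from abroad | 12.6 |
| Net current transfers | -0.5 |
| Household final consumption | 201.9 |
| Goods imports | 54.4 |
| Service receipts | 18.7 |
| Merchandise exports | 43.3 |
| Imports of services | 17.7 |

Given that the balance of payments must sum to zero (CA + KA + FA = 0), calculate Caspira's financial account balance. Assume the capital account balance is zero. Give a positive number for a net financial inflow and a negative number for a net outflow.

Goods balance = 43.3 - 54.4 = -11.1
Services balance = 18.7 - 17.7 = 1.0
Trade balance (goods + services) = -11.1 + 1.0 = -10.1
Net primary income = 12.6 - 12.1 = 0.5
Net secondary income = -0.5
Current account = -10.1 + 0.5 + (-0.5) = -10.1
Financial account = -(-10.1) = 10.1

10.1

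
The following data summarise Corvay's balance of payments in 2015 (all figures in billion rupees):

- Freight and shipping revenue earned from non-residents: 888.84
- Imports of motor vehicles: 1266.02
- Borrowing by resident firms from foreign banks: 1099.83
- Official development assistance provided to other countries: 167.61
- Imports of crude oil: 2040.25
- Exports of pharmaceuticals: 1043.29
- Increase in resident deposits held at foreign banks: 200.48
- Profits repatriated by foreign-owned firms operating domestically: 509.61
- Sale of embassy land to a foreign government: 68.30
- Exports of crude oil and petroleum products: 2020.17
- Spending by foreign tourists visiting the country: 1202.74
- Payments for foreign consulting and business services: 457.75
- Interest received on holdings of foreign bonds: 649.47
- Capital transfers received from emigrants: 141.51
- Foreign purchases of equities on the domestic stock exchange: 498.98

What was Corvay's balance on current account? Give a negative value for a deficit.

1363.27

Goods: -2040.25 + 2020.17 - 1266.02 + 1043.29 = -242.81
Services: -457.75 + 1202.74 + 888.84 = 1633.83
Primary income: -509.61 + 649.47 = 139.86
Secondary income: -167.61
Current account = (-242.81) + 1633.83 + 139.86 + (-167.61) = 1363.27
(Excluded from the current account — financial account: borrowing by resident firms from foreign banks 1099.83, increase in resident deposits held at foreign banks 200.48, foreign purchases of equities on the domestic stock exchange 498.98; capital account: sale of embassy land to a foreign government 68.30, capital transfers received from emigrants 141.51.)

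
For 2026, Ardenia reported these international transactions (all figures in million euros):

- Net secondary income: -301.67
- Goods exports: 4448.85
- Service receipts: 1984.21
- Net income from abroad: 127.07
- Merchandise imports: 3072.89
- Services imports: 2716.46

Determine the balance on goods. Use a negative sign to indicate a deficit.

Goods balance = 4448.85 - 3072.89 = 1375.96

1375.96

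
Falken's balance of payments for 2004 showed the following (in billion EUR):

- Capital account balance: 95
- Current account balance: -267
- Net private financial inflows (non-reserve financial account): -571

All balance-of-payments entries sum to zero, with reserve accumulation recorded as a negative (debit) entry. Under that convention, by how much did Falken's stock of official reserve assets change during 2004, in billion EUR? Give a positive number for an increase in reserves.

-743

Official reserve transactions balance = -((-267) + 95 + (-571)) = 743
An accumulation of reserves is recorded as a debit (negative entry), so the change in the stock of reserves is the negative of that balance.
Change in official reserves = -(743) = -743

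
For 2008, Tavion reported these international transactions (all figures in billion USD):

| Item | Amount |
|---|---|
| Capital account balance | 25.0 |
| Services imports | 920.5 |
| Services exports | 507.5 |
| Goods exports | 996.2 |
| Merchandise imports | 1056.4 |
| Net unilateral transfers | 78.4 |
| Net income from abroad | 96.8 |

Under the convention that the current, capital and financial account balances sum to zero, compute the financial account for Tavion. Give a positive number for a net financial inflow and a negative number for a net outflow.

273.0

Goods balance = 996.2 - 1056.4 = -60.2
Services balance = 507.5 - 920.5 = -413.0
Trade balance (goods + services) = -60.2 + (-413.0) = -473.2
Net primary income = 96.8
Net secondary income = 78.4
Current account = -473.2 + 96.8 + 78.4 = -298.0
Financial account = -(-298.0 + 25.0) = 273.0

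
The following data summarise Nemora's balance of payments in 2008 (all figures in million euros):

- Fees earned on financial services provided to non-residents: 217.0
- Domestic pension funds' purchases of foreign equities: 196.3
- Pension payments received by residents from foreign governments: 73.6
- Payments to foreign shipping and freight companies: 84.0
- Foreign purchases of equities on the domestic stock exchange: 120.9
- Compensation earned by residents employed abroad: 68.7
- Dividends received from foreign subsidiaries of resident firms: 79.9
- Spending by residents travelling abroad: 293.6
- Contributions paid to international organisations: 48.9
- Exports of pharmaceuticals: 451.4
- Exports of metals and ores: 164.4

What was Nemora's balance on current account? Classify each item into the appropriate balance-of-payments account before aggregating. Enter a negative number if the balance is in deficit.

628.5

Goods: 451.4 + 164.4 = 615.8
Services: 217.0 - 293.6 - 84.0 = -160.6
Primary income: 68.7 + 79.9 = 148.6
Secondary income: -48.9 + 73.6 = 24.7
Current account = 615.8 + (-160.6) + 148.6 + 24.7 = 628.5
(Excluded from the current account — financial account: domestic pension funds' purchases of foreign equities 196.3, foreign purchases of equities on the domestic stock exchange 120.9.)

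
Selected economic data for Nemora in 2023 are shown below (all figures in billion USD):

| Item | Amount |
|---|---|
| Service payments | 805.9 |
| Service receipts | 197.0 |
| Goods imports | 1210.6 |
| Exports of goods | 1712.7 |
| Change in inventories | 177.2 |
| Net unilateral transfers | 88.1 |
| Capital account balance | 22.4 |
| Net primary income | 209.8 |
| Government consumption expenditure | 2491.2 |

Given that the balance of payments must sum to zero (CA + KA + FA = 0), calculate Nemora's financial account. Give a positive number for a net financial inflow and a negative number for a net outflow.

Goods balance = 1712.7 - 1210.6 = 502.1
Services balance = 197.0 - 805.9 = -608.9
Trade balance (goods + services) = 502.1 + (-608.9) = -106.8
Net primary income = 209.8
Net secondary income = 88.1
Current account = -106.8 + 209.8 + 88.1 = 191.1
Financial account = -(191.1 + 22.4) = -213.5

-213.5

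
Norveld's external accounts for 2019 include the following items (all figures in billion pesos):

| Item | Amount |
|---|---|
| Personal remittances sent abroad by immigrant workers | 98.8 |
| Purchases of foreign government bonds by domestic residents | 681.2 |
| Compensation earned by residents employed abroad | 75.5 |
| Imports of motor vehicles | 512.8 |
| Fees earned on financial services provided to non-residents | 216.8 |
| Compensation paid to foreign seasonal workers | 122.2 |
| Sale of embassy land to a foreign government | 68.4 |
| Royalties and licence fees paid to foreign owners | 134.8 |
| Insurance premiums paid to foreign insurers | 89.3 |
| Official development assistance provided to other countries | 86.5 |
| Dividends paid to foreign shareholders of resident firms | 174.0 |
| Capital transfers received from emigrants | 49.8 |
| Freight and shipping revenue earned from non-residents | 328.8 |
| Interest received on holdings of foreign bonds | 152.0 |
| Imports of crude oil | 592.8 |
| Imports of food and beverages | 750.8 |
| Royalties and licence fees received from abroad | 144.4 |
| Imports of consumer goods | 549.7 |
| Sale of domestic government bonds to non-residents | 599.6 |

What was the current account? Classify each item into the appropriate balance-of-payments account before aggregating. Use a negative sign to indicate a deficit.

-2194.2

Goods: -549.7 - 592.8 - 512.8 - 750.8 = -2406.1
Services: 144.4 + 216.8 - 89.3 + 328.8 - 134.8 = 465.9
Primary income: -174.0 + 75.5 + 152.0 - 122.2 = -68.7
Secondary income: -98.8 - 86.5 = -185.3
Current account = (-2406.1) + 465.9 + (-68.7) + (-185.3) = -2194.2
(Excluded from the current account — financial account: purchases of foreign government bonds by domestic residents 681.2, sale of domestic government bonds to non-residents 599.6; capital account: sale of embassy land to a foreign government 68.4, capital transfers received from emigrants 49.8.)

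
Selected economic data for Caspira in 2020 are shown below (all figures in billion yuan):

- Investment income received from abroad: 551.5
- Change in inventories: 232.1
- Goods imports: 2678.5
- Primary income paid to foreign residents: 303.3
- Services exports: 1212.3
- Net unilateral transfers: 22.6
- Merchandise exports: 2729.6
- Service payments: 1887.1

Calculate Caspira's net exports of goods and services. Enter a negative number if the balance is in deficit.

Goods balance = 2729.6 - 2678.5 = 51.1
Services balance = 1212.3 - 1887.1 = -674.8
Trade balance (goods + services) = 51.1 + (-674.8) = -623.7

-623.7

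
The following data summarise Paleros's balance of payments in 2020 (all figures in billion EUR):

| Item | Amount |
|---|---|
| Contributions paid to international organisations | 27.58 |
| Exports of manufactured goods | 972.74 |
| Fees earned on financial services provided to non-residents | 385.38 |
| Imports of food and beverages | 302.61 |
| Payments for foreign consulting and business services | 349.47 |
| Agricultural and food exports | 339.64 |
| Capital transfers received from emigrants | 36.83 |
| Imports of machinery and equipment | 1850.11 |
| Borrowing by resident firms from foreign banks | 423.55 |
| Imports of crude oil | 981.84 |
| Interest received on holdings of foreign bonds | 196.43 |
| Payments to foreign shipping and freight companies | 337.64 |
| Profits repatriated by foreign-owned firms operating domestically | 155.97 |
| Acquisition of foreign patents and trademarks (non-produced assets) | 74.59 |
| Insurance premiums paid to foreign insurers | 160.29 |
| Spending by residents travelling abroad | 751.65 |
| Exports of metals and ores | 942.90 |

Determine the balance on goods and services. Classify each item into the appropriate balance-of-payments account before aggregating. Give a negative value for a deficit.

-2092.95

Goods: 339.64 - 981.84 - 1850.11 - 302.61 + 972.74 + 942.90 = -879.28
Services: -751.65 - 160.29 + 385.38 - 349.47 - 337.64 = -1213.67
Trade balance = -879.28 + (-1213.67) = -2092.95
(Excluded from the trade balance — secondary income: contributions paid to international organisations 27.58; capital account: capital transfers received from emigrants 36.83, acquisition of foreign patents and trademarks (non-produced assets) 74.59; financial account: borrowing by resident firms from foreign banks 423.55; primary income: interest received on holdings of foreign bonds 196.43, profits repatriated by foreign-owned firms operating domestically 155.97.)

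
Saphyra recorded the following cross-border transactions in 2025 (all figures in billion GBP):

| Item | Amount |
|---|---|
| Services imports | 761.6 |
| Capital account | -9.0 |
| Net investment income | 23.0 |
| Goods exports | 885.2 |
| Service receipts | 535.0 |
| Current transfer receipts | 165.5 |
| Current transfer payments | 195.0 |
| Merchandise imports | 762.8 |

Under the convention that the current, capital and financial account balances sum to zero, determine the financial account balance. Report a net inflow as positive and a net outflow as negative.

Goods balance = 885.2 - 762.8 = 122.4
Services balance = 535.0 - 761.6 = -226.6
Trade balance (goods + services) = 122.4 + (-226.6) = -104.2
Net primary income = 23.0
Net secondary income = 165.5 - 195.0 = -29.5
Current account = -104.2 + 23.0 + (-29.5) = -110.7
Financial account = -(-110.7 + (-9.0)) = 119.7

119.7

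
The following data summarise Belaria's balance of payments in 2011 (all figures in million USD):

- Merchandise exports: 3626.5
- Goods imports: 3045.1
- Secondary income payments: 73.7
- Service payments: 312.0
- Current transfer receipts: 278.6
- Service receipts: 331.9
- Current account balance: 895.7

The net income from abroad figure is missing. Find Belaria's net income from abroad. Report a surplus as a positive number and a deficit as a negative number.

Current account = goods balance + services balance + net primary income + net secondary income
Sum of the known components = 806.2
Net income from abroad = CA - (known components) = 895.7 - 806.2 = 89.5

89.5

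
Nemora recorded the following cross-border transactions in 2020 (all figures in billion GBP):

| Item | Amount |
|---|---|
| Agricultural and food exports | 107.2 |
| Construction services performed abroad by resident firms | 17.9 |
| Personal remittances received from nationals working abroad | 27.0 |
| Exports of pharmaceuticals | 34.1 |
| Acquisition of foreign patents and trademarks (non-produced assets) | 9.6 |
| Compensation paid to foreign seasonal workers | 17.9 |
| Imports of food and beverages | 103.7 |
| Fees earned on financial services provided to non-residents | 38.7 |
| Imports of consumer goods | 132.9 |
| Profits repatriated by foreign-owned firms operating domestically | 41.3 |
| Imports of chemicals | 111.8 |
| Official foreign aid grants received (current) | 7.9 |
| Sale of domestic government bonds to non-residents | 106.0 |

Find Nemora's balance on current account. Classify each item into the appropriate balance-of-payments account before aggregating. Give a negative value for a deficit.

Goods: -103.7 - 111.8 + 34.1 + 107.2 - 132.9 = -207.1
Services: 17.9 + 38.7 = 56.6
Primary income: -41.3 - 17.9 = -59.2
Secondary income: 27.0 + 7.9 = 34.9
Current account = (-207.1) + 56.6 + (-59.2) + 34.9 = -174.8
(Excluded from the current account — capital account: acquisition of foreign patents and trademarks (non-produced assets) 9.6; financial account: sale of domestic government bonds to non-residents 106.0.)

-174.8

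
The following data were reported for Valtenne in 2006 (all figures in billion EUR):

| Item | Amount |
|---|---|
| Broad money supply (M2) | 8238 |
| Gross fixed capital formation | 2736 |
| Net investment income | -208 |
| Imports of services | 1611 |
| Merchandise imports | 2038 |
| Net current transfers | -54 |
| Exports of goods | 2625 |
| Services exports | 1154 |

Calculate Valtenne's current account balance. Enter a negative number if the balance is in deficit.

Goods balance = 2625 - 2038 = 587
Services balance = 1154 - 1611 = -457
Trade balance (goods + services) = 587 + (-457) = 130
Net primary income = -208
Net secondary income = -54
Current account = 130 + (-208) + (-54) = -132

-132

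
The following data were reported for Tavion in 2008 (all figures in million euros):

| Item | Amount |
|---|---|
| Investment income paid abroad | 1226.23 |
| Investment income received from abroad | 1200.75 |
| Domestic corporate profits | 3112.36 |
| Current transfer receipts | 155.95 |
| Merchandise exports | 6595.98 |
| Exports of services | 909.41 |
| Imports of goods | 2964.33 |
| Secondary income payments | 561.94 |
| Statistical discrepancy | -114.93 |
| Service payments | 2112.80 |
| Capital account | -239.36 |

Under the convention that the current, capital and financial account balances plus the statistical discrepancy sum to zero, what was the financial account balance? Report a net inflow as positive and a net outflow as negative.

-1642.50

Goods balance = 6595.98 - 2964.33 = 3631.65
Services balance = 909.41 - 2112.80 = -1203.39
Trade balance (goods + services) = 3631.65 + (-1203.39) = 2428.26
Net primary income = 1200.75 - 1226.23 = -25.48
Net secondary income = 155.95 - 561.94 = -405.99
Current account = 2428.26 + (-25.48) + (-405.99) = 1996.79
Financial account = -(1996.79 + (-239.36) + (-114.93)) = -1642.50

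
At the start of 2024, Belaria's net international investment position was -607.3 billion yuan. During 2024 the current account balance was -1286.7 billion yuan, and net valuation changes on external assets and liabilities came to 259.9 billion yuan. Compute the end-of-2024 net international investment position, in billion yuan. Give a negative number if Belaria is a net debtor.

-1634.1

Change in NIIP = current account + net valuation change = -1286.7 + 259.9 = -1026.8
End-of-year NIIP = -607.3 + (-1026.8) = -1634.1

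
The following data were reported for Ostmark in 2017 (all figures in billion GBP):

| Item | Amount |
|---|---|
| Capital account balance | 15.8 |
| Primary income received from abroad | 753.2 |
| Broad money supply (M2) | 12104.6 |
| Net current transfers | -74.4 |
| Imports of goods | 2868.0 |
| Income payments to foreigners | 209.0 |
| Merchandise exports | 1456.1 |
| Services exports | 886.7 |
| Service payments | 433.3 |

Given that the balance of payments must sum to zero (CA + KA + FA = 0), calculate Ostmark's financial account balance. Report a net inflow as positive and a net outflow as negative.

Goods balance = 1456.1 - 2868.0 = -1411.9
Services balance = 886.7 - 433.3 = 453.4
Trade balance (goods + services) = -1411.9 + 453.4 = -958.5
Net primary income = 753.2 - 209.0 = 544.2
Net secondary income = -74.4
Current account = -958.5 + 544.2 + (-74.4) = -488.7
Financial account = -(-488.7 + 15.8) = 472.9

472.9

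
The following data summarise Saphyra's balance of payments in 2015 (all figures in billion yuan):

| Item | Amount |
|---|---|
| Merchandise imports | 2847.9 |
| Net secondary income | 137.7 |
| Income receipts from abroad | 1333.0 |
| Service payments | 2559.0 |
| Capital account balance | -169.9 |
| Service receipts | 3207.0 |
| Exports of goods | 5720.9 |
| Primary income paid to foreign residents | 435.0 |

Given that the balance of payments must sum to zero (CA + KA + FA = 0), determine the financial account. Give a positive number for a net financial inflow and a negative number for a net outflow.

-4386.8

Goods balance = 5720.9 - 2847.9 = 2873.0
Services balance = 3207.0 - 2559.0 = 648.0
Trade balance (goods + services) = 2873.0 + 648.0 = 3521.0
Net primary income = 1333.0 - 435.0 = 898.0
Net secondary income = 137.7
Current account = 3521.0 + 898.0 + 137.7 = 4556.7
Financial account = -(4556.7 + (-169.9)) = -4386.8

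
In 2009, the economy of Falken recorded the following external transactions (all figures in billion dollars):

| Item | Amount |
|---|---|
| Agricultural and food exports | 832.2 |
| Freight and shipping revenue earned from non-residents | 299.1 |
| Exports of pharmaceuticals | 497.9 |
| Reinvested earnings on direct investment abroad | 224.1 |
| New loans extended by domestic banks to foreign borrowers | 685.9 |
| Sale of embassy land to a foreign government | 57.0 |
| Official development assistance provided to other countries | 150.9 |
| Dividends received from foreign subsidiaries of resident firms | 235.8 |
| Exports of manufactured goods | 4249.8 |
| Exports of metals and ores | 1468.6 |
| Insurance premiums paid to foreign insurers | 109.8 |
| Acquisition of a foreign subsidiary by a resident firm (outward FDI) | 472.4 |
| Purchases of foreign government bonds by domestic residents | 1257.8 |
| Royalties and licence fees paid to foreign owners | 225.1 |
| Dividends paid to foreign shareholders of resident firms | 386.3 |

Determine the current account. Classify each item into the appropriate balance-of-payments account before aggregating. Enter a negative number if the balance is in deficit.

6935.4

Goods: 4249.8 + 497.9 + 1468.6 + 832.2 = 7048.5
Services: -225.1 + 299.1 - 109.8 = -35.8
Primary income: -386.3 + 224.1 + 235.8 = 73.6
Secondary income: -150.9
Current account = 7048.5 + (-35.8) + 73.6 + (-150.9) = 6935.4
(Excluded from the current account — financial account: new loans extended by domestic banks to foreign borrowers 685.9, acquisition of a foreign subsidiary by a resident firm (outward FDI) 472.4, purchases of foreign government bonds by domestic residents 1257.8; capital account: sale of embassy land to a foreign government 57.0.)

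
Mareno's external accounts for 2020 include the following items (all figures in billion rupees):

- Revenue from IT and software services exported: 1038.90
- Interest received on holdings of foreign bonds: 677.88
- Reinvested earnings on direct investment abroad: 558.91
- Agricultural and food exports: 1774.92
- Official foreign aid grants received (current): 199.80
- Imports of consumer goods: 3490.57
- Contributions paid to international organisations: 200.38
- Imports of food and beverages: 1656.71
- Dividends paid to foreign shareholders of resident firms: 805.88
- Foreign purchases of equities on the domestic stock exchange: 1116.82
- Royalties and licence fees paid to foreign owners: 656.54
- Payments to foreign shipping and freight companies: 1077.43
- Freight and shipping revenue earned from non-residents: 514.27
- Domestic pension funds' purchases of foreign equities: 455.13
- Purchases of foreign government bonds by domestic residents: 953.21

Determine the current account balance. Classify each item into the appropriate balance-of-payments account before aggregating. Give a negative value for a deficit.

-3122.83

Goods: -1656.71 + 1774.92 - 3490.57 = -3372.36
Services: -1077.43 - 656.54 + 514.27 + 1038.90 = -180.80
Primary income: -805.88 + 558.91 + 677.88 = 430.91
Secondary income: -200.38 + 199.80 = -0.58
Current account = (-3372.36) + (-180.80) + 430.91 + (-0.58) = -3122.83
(Excluded from the current account — financial account: foreign purchases of equities on the domestic stock exchange 1116.82, domestic pension funds' purchases of foreign equities 455.13, purchases of foreign government bonds by domestic residents 953.21.)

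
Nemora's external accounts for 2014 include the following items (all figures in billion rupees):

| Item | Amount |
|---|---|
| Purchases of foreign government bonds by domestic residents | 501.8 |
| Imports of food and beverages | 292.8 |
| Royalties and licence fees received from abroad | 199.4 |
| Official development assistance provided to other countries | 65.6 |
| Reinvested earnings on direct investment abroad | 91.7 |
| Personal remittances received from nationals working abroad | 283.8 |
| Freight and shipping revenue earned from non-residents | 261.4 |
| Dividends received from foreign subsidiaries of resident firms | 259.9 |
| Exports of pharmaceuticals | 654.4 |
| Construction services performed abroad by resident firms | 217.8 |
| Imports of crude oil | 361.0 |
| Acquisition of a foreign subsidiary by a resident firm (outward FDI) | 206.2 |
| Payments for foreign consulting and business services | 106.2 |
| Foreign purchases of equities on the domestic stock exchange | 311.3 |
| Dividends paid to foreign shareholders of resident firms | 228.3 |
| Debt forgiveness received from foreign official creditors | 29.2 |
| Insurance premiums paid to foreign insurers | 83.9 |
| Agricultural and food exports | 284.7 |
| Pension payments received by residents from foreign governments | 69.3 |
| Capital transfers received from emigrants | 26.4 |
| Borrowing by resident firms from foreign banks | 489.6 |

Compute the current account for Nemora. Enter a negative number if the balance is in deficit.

1184.6

Goods: -292.8 + 284.7 + 654.4 - 361.0 = 285.3
Services: 217.8 + 261.4 + 199.4 - 83.9 - 106.2 = 488.5
Primary income: 91.7 - 228.3 + 259.9 = 123.3
Secondary income: 69.3 - 65.6 + 283.8 = 287.5
Current account = 285.3 + 488.5 + 123.3 + 287.5 = 1184.6
(Excluded from the current account — financial account: purchases of foreign government bonds by domestic residents 501.8, acquisition of a foreign subsidiary by a resident firm (outward FDI) 206.2, foreign purchases of equities on the domestic stock exchange 311.3, borrowing by resident firms from foreign banks 489.6; capital account: debt forgiveness received from foreign official creditors 29.2, capital transfers received from emigrants 26.4.)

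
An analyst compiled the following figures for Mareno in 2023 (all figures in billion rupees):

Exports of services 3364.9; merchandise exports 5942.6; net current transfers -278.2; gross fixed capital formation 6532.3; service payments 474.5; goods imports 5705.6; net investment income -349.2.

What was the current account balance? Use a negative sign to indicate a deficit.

2500.0

Goods balance = 5942.6 - 5705.6 = 237.0
Services balance = 3364.9 - 474.5 = 2890.4
Trade balance (goods + services) = 237.0 + 2890.4 = 3127.4
Net primary income = -349.2
Net secondary income = -278.2
Current account = 3127.4 + (-349.2) + (-278.2) = 2500.0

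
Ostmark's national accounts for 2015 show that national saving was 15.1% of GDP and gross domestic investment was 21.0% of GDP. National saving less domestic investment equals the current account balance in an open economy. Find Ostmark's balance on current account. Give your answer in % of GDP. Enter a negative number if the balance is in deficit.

CA = S - I = 15.1 - 21.0 = -5.9

-5.9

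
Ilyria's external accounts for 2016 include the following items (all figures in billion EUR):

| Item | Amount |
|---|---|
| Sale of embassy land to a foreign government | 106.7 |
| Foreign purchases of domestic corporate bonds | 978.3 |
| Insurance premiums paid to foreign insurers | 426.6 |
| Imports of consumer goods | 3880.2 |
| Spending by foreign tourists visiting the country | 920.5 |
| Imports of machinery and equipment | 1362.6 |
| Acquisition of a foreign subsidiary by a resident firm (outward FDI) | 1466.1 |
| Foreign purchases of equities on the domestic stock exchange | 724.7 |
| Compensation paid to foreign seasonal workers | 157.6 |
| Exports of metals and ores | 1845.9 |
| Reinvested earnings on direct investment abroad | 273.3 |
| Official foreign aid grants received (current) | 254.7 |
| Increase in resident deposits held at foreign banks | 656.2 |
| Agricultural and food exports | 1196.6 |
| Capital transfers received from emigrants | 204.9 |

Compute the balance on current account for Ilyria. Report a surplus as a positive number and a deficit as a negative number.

Goods: 1196.6 - 3880.2 - 1362.6 + 1845.9 = -2200.3
Services: 920.5 - 426.6 = 493.9
Primary income: 273.3 - 157.6 = 115.7
Secondary income: 254.7
Current account = (-2200.3) + 493.9 + 115.7 + 254.7 = -1336.0
(Excluded from the current account — capital account: sale of embassy land to a foreign government 106.7, capital transfers received from emigrants 204.9; financial account: foreign purchases of domestic corporate bonds 978.3, acquisition of a foreign subsidiary by a resident firm (outward FDI) 1466.1, foreign purchases of equities on the domestic stock exchange 724.7, increase in resident deposits held at foreign banks 656.2.)

-1336.0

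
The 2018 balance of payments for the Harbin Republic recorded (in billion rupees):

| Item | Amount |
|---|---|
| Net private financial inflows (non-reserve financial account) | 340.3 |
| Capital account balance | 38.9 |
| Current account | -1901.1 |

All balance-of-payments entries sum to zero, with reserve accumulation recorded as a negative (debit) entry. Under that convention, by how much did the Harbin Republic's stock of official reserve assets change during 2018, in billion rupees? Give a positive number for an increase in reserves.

-1521.9

Official reserve transactions balance = -((-1901.1) + 38.9 + 340.3) = 1521.9
An accumulation of reserves is recorded as a debit (negative entry), so the change in the stock of reserves is the negative of that balance.
Change in official reserves = -(1521.9) = -1521.9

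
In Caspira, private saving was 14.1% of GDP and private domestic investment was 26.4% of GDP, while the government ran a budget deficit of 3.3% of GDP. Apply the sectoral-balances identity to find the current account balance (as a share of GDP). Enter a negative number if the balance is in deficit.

By the sectoral-balances identity, CA = (S_private - I) + (T - G).
Private balance = 14.1 - 26.4 = -12.3
Government balance (T - G) = -3.3
CA = -12.3 + (-3.3) = -15.6

-15.6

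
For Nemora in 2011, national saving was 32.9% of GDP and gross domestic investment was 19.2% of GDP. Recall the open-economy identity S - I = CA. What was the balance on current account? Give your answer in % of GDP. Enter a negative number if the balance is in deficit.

CA = S - I = 32.9 - 19.2 = 13.7

13.7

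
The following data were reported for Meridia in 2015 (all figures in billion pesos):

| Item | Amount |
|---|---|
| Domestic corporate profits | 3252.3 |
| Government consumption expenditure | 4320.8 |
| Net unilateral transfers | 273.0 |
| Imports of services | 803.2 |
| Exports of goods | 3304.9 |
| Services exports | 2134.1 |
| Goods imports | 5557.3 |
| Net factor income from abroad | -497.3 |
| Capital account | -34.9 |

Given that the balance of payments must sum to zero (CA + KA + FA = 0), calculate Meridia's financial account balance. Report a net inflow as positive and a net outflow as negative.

1180.7

Goods balance = 3304.9 - 5557.3 = -2252.4
Services balance = 2134.1 - 803.2 = 1330.9
Trade balance (goods + services) = -2252.4 + 1330.9 = -921.5
Net primary income = -497.3
Net secondary income = 273.0
Current account = -921.5 + (-497.3) + 273.0 = -1145.8
Financial account = -(-1145.8 + (-34.9)) = 1180.7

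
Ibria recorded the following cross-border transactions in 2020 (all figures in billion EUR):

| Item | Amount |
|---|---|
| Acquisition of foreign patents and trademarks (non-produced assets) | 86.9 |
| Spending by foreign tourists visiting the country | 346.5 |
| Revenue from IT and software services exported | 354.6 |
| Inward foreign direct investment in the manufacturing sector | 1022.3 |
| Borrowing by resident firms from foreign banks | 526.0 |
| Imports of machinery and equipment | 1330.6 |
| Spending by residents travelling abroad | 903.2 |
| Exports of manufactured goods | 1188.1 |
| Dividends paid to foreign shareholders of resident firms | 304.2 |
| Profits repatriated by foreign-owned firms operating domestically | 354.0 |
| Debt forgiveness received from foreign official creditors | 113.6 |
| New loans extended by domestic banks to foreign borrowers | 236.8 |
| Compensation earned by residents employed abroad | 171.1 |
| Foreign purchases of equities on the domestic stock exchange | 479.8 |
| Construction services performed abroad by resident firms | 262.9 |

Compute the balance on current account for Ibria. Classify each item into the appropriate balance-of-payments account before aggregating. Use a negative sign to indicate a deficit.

-568.8

Goods: 1188.1 - 1330.6 = -142.5
Services: 346.5 - 903.2 + 262.9 + 354.6 = 60.8
Primary income: -304.2 - 354.0 + 171.1 = -487.1
Current account = (-142.5) + 60.8 + (-487.1) = -568.8
(Excluded from the current account — capital account: acquisition of foreign patents and trademarks (non-produced assets) 86.9, debt forgiveness received from foreign official creditors 113.6; financial account: inward foreign direct investment in the manufacturing sector 1022.3, borrowing by resident firms from foreign banks 526.0, new loans extended by domestic banks to foreign borrowers 236.8, foreign purchases of equities on the domestic stock exchange 479.8.)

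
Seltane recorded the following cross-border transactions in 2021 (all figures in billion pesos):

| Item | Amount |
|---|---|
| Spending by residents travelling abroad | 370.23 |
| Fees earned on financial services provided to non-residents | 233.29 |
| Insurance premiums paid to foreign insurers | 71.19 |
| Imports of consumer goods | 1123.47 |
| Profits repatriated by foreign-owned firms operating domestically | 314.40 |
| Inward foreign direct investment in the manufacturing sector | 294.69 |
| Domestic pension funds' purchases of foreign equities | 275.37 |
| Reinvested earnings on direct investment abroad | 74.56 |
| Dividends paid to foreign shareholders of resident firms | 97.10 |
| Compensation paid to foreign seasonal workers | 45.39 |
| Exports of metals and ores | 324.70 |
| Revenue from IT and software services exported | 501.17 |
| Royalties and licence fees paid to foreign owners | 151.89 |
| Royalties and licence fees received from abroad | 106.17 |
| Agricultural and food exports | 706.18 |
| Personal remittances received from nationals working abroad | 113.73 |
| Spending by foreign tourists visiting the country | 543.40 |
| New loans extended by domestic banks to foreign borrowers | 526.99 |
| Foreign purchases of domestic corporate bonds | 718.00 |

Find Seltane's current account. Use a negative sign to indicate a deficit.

429.53

Goods: 706.18 + 324.70 - 1123.47 = -92.59
Services: 543.40 + 106.17 - 370.23 - 151.89 + 501.17 - 71.19 + 233.29 = 790.72
Primary income: -45.39 + 74.56 - 314.40 - 97.10 = -382.33
Secondary income: 113.73
Current account = (-92.59) + 790.72 + (-382.33) + 113.73 = 429.53
(Excluded from the current account — financial account: inward foreign direct investment in the manufacturing sector 294.69, domestic pension funds' purchases of foreign equities 275.37, new loans extended by domestic banks to foreign borrowers 526.99, foreign purchases of domestic corporate bonds 718.00.)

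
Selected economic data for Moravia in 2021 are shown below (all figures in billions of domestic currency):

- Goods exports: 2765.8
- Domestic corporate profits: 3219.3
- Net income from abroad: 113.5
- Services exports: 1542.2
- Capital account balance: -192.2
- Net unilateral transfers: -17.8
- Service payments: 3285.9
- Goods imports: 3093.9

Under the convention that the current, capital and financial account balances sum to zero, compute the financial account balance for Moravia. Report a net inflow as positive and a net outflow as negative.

Goods balance = 2765.8 - 3093.9 = -328.1
Services balance = 1542.2 - 3285.9 = -1743.7
Trade balance (goods + services) = -328.1 + (-1743.7) = -2071.8
Net primary income = 113.5
Net secondary income = -17.8
Current account = -2071.8 + 113.5 + (-17.8) = -1976.1
Financial account = -(-1976.1 + (-192.2)) = 2168.3

2168.3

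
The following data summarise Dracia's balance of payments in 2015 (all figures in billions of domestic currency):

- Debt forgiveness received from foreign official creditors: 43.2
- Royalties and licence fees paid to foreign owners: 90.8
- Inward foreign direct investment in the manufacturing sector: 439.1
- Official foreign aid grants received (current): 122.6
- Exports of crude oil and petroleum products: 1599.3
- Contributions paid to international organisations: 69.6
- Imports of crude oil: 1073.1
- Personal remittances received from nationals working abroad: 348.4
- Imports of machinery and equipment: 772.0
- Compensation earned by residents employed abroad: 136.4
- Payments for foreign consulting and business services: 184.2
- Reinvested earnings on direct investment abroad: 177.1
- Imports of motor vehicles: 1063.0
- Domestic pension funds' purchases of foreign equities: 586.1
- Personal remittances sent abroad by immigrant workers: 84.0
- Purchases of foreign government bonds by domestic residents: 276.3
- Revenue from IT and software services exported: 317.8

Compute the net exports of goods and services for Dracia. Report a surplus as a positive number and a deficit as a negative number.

Goods: -772.0 - 1073.1 + 1599.3 - 1063.0 = -1308.8
Services: 317.8 - 90.8 - 184.2 = 42.8
Trade balance = -1308.8 + 42.8 = -1266.0
(Excluded from the trade balance — capital account: debt forgiveness received from foreign official creditors 43.2; financial account: inward foreign direct investment in the manufacturing sector 439.1, domestic pension funds' purchases of foreign equities 586.1, purchases of foreign government bonds by domestic residents 276.3; secondary income: official foreign aid grants received (current) 122.6, contributions paid to international organisations 69.6, personal remittances received from nationals working abroad 348.4, personal remittances sent abroad by immigrant workers 84.0; primary income: compensation earned by residents employed abroad 136.4, reinvested earnings on direct investment abroad 177.1.)

-1266.0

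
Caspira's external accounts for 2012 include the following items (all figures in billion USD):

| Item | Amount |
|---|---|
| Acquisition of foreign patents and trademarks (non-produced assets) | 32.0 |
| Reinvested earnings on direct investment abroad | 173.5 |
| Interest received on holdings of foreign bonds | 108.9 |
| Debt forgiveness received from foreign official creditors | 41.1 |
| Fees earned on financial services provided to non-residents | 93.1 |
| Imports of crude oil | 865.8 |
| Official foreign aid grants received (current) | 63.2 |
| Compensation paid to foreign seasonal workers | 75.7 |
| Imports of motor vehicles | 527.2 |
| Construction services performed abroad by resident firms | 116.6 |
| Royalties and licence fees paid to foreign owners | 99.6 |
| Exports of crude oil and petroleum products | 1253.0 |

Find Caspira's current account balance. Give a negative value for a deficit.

Goods: -527.2 + 1253.0 - 865.8 = -140.0
Services: 116.6 + 93.1 - 99.6 = 110.1
Primary income: -75.7 + 108.9 + 173.5 = 206.7
Secondary income: 63.2
Current account = (-140.0) + 110.1 + 206.7 + 63.2 = 240.0
(Excluded from the current account — capital account: acquisition of foreign patents and trademarks (non-produced assets) 32.0, debt forgiveness received from foreign official creditors 41.1.)

240.0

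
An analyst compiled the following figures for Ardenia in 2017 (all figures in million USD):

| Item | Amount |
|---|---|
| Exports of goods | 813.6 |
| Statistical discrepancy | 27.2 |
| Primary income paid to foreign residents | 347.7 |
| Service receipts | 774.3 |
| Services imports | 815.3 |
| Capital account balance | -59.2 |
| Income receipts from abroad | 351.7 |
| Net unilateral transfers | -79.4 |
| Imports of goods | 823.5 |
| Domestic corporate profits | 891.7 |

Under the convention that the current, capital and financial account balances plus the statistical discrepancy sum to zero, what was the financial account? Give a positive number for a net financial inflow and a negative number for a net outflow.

158.3

Goods balance = 813.6 - 823.5 = -9.9
Services balance = 774.3 - 815.3 = -41.0
Trade balance (goods + services) = -9.9 + (-41.0) = -50.9
Net primary income = 351.7 - 347.7 = 4.0
Net secondary income = -79.4
Current account = -50.9 + 4.0 + (-79.4) = -126.3
Financial account = -(-126.3 + (-59.2) + 27.2) = 158.3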